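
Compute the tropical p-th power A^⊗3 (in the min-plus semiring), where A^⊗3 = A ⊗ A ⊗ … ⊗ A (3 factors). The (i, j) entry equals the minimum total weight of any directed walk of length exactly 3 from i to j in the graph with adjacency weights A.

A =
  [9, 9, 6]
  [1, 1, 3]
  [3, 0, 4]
A^⊗3 =
  [7, 7, 9]
  [3, 3, 5]
  [2, 2, 4]

Each entry (A^⊗3)_ij equals the minimum over all length-3 walks i = v_0 → v_1 → … → v_3 = j of Σ_t A[v_t][v_{t+1}]. For example, for (i, j) = (0, 2) we minimise over 9 possible intermediate vertex sequences; the minimum is 9, attained along the walk 0 → 2 → 1 → 2.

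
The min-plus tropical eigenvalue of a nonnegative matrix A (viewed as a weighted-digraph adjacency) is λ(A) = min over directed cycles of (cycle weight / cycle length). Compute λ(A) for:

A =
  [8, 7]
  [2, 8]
λ(A) = 9/2

Enumerate directed cycles and compute their means (weight / length). Sample:
  cycle 0 → 0: weight = 8, length = 1, mean = 8/1 ≈ 8.000
  cycle 1 → 1: weight = 8, length = 1, mean = 8/1 ≈ 8.000
  cycle 0 → 1 → 0: weight = 9, length = 2, mean = 9/2 ≈ 4.500
  cycle 1 → 0 → 1: weight = 9, length = 2, mean = 9/2 ≈ 4.500
Minimum mean = 4.500, attained e.g. along the cycle 0 → 1 → 0 with weight 9 and length 2. So λ(A) = 9/2 = 9/2.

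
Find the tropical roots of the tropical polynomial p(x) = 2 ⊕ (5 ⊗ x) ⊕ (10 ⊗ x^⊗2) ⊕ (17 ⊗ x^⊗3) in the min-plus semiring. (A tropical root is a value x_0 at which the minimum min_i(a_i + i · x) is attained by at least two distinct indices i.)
Roots: {-7, -5, -3}

Each tropical root is a break point of the lower envelope of the lines y = a_i + i · x (there are 4 lines, with slopes 0, 1, ..., 3). Only the lines that attain the minimum somewhere contribute to roots; other lines are dominated. Here the surviving (envelope) indices are i = 3, i = 2, i = 1, i = 0.
Intersections between consecutive envelope lines give the roots: for adjacent envelope indices i < j the intersection is x = (a_i − a_j) / (j − i). Reading off the sorted break points: {-7, -5, -3}.
Verification: at each break x_0, at least two indices attain the minimum of min_i(a_i + i · x_0).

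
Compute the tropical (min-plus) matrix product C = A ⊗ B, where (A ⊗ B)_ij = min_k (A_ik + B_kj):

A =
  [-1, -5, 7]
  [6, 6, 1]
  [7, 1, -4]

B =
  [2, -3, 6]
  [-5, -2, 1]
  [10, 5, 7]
A ⊗ B =
  [-10, -7, -4]
  [1, 3, 7]
  [-4, -1, 2]

Apply the min-plus product entry-by-entry:
  C[0][0] = min over k of (A[0][0] + B[0][0] = -1 + 2 = 1, A[0][1] + B[1][0] = -5 + -5 = -10, A[0][2] + B[2][0] = 7 + 10 = 17) = -10 (attained at k = 1)
  C[0][1] = min over k of (A[0][0] + B[0][1] = -1 + -3 = -4, A[0][1] + B[1][1] = -5 + -2 = -7, A[0][2] + B[2][1] = 7 + 5 = 12) = -7 (attained at k = 1)
  C[0][2] = min over k of (A[0][0] + B[0][2] = -1 + 6 = 5, A[0][1] + B[1][2] = -5 + 1 = -4, A[0][2] + B[2][2] = 7 + 7 = 14) = -4 (attained at k = 1)
  C[1][0] = min over k of (A[1][0] + B[0][0] = 6 + 2 = 8, A[1][1] + B[1][0] = 6 + -5 = 1, A[1][2] + B[2][0] = 1 + 10 = 11) = 1 (attained at k = 1)
  C[1][1] = min over k of (A[1][0] + B[0][1] = 6 + -3 = 3, A[1][1] + B[1][1] = 6 + -2 = 4, A[1][2] + B[2][1] = 1 + 5 = 6) = 3 (attained at k = 0)
  C[1][2] = min over k of (A[1][0] + B[0][2] = 6 + 6 = 12, A[1][1] + B[1][2] = 6 + 1 = 7, A[1][2] + B[2][2] = 1 + 7 = 8) = 7 (attained at k = 1)
  C[2][0] = min over k of (A[2][0] + B[0][0] = 7 + 2 = 9, A[2][1] + B[1][0] = 1 + -5 = -4, A[2][2] + B[2][0] = -4 + 10 = 6) = -4 (attained at k = 1)
  C[2][1] = min over k of (A[2][0] + B[0][1] = 7 + -3 = 4, A[2][1] + B[1][1] = 1 + -2 = -1, A[2][2] + B[2][1] = -4 + 5 = 1) = -1 (attained at k = 1)
  C[2][2] = min over k of (A[2][0] + B[0][2] = 7 + 6 = 13, A[2][1] + B[1][2] = 1 + 1 = 2, A[2][2] + B[2][2] = -4 + 7 = 3) = 2 (attained at k = 1)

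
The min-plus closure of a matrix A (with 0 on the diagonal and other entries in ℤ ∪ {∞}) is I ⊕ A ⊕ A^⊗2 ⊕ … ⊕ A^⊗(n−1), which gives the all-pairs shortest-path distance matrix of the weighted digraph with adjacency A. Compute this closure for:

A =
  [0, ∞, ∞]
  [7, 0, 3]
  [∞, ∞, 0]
Closure =
  [0, ∞, ∞]
  [7, 0, 3]
  [∞, ∞, 0]

This is the Floyd-Warshall all-pairs shortest-path computation. For each intermediate vertex k = 0, 1, …, 2, update dist[i][j] ← min(dist[i][j], dist[i][k] + dist[k][j]). The final matrix gives, for each (i, j), the minimum total weight of any directed path from i to j (possibly empty when i = j).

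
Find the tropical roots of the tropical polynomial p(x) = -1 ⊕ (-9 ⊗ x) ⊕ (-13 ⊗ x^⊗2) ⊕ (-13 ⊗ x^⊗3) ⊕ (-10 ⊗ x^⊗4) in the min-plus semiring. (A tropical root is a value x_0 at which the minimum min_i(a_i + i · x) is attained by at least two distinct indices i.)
Roots: {-3, 0, 4, 8}

Each tropical root is a break point of the lower envelope of the lines y = a_i + i · x (there are 5 lines, with slopes 0, 1, ..., 4). Only the lines that attain the minimum somewhere contribute to roots; other lines are dominated. Here the surviving (envelope) indices are i = 4, i = 3, i = 2, i = 1, i = 0.
Intersections between consecutive envelope lines give the roots: for adjacent envelope indices i < j the intersection is x = (a_i − a_j) / (j − i). Reading off the sorted break points: {-3, 0, 4, 8}.
Verification: at each break x_0, at least two indices attain the minimum of min_i(a_i + i · x_0).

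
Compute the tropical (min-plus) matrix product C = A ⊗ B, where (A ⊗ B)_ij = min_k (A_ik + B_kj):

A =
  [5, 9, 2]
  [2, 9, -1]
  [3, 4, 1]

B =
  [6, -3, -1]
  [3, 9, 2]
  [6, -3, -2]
A ⊗ B =
  [8, -1, 0]
  [5, -4, -3]
  [7, -2, -1]

Apply the min-plus product entry-by-entry:
  C[0][0] = min over k of (A[0][0] + B[0][0] = 5 + 6 = 11, A[0][1] + B[1][0] = 9 + 3 = 12, A[0][2] + B[2][0] = 2 + 6 = 8) = 8 (attained at k = 2)
  C[0][1] = min over k of (A[0][0] + B[0][1] = 5 + -3 = 2, A[0][1] + B[1][1] = 9 + 9 = 18, A[0][2] + B[2][1] = 2 + -3 = -1) = -1 (attained at k = 2)
  C[0][2] = min over k of (A[0][0] + B[0][2] = 5 + -1 = 4, A[0][1] + B[1][2] = 9 + 2 = 11, A[0][2] + B[2][2] = 2 + -2 = 0) = 0 (attained at k = 2)
  C[1][0] = min over k of (A[1][0] + B[0][0] = 2 + 6 = 8, A[1][1] + B[1][0] = 9 + 3 = 12, A[1][2] + B[2][0] = -1 + 6 = 5) = 5 (attained at k = 2)
  C[1][1] = min over k of (A[1][0] + B[0][1] = 2 + -3 = -1, A[1][1] + B[1][1] = 9 + 9 = 18, A[1][2] + B[2][1] = -1 + -3 = -4) = -4 (attained at k = 2)
  C[1][2] = min over k of (A[1][0] + B[0][2] = 2 + -1 = 1, A[1][1] + B[1][2] = 9 + 2 = 11, A[1][2] + B[2][2] = -1 + -2 = -3) = -3 (attained at k = 2)
  C[2][0] = min over k of (A[2][0] + B[0][0] = 3 + 6 = 9, A[2][1] + B[1][0] = 4 + 3 = 7, A[2][2] + B[2][0] = 1 + 6 = 7) = 7 (attained at k = 1)
  C[2][1] = min over k of (A[2][0] + B[0][1] = 3 + -3 = 0, A[2][1] + B[1][1] = 4 + 9 = 13, A[2][2] + B[2][1] = 1 + -3 = -2) = -2 (attained at k = 2)
  C[2][2] = min over k of (A[2][0] + B[0][2] = 3 + -1 = 2, A[2][1] + B[1][2] = 4 + 2 = 6, A[2][2] + B[2][2] = 1 + -2 = -1) = -1 (attained at k = 2)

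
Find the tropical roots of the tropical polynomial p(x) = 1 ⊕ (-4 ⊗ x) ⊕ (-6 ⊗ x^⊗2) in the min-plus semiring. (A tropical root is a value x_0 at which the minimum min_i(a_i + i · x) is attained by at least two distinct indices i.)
Roots: {2, 5}

Each tropical root is a break point of the lower envelope of the lines y = a_i + i · x (there are 3 lines, with slopes 0, 1, ..., 2). Only the lines that attain the minimum somewhere contribute to roots; other lines are dominated. Here the surviving (envelope) indices are i = 2, i = 1, i = 0.
Intersections between consecutive envelope lines give the roots: for adjacent envelope indices i < j the intersection is x = (a_i − a_j) / (j − i). Reading off the sorted break points: {2, 5}.
Verification: at each break x_0, at least two indices attain the minimum of min_i(a_i + i · x_0).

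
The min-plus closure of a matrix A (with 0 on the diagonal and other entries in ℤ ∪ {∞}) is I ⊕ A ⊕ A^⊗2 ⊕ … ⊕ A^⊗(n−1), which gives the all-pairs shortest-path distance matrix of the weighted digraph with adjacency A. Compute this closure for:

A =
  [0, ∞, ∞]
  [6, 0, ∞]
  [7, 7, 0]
Closure =
  [0, ∞, ∞]
  [6, 0, ∞]
  [7, 7, 0]

This is the Floyd-Warshall all-pairs shortest-path computation. For each intermediate vertex k = 0, 1, …, 2, update dist[i][j] ← min(dist[i][j], dist[i][k] + dist[k][j]). The final matrix gives, for each (i, j), the minimum total weight of any directed path from i to j (possibly empty when i = j).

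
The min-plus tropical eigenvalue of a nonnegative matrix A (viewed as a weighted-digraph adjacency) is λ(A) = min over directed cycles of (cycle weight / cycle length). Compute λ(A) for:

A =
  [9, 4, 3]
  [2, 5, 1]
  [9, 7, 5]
λ(A) = 3

Enumerate directed cycles and compute their means (weight / length). Sample:
  cycle 0 → 0: weight = 9, length = 1, mean = 9/1 ≈ 9.000
  cycle 1 → 1: weight = 5, length = 1, mean = 5/1 ≈ 5.000
  cycle 2 → 2: weight = 5, length = 1, mean = 5/1 ≈ 5.000
  cycle 0 → 1 → 0: weight = 6, length = 2, mean = 6/2 ≈ 3.000
  cycle 0 → 2 → 0: weight = 12, length = 2, mean = 12/2 ≈ 6.000
  cycle 1 → 0 → 1: weight = 6, length = 2, mean = 6/2 ≈ 3.000
Minimum mean = 3.000, attained e.g. along the cycle 0 → 1 → 0 with weight 6 and length 2. So λ(A) = 6/2 = 3.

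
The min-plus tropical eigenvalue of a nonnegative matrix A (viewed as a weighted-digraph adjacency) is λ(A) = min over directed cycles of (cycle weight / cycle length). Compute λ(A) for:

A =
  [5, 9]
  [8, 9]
λ(A) = 5

Enumerate directed cycles and compute their means (weight / length). Sample:
  cycle 0 → 0: weight = 5, length = 1, mean = 5/1 ≈ 5.000
  cycle 1 → 1: weight = 9, length = 1, mean = 9/1 ≈ 9.000
  cycle 0 → 1 → 0: weight = 17, length = 2, mean = 17/2 ≈ 8.500
  cycle 1 → 0 → 1: weight = 17, length = 2, mean = 17/2 ≈ 8.500
Minimum mean = 5.000, attained e.g. along the cycle 0 → 0 with weight 5 and length 1. So λ(A) = 5/1 = 5.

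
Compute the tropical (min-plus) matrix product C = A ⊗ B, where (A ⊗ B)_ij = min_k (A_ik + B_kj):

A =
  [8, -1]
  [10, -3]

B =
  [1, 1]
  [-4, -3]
A ⊗ B =
  [-5, -4]
  [-7, -6]

Apply the min-plus product entry-by-entry:
  C[0][0] = min over k of (A[0][0] + B[0][0] = 8 + 1 = 9, A[0][1] + B[1][0] = -1 + -4 = -5) = -5 (attained at k = 1)
  C[0][1] = min over k of (A[0][0] + B[0][1] = 8 + 1 = 9, A[0][1] + B[1][1] = -1 + -3 = -4) = -4 (attained at k = 1)
  C[1][0] = min over k of (A[1][0] + B[0][0] = 10 + 1 = 11, A[1][1] + B[1][0] = -3 + -4 = -7) = -7 (attained at k = 1)
  C[1][1] = min over k of (A[1][0] + B[0][1] = 10 + 1 = 11, A[1][1] + B[1][1] = -3 + -3 = -6) = -6 (attained at k = 1)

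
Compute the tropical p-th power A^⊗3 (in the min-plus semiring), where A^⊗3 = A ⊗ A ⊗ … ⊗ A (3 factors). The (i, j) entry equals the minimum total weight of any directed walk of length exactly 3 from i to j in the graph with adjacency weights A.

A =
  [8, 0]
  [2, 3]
A^⊗3 =
  [5, 2]
  [4, 5]

Each entry (A^⊗3)_ij equals the minimum over all length-3 walks i = v_0 → v_1 → … → v_3 = j of Σ_t A[v_t][v_{t+1}]. For example, for (i, j) = (0, 1) we minimise over 4 possible intermediate vertex sequences; the minimum is 2, attained along the walk 0 → 1 → 0 → 1.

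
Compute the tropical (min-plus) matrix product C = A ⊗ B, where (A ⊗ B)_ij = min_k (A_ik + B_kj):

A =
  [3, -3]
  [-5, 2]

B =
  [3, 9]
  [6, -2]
A ⊗ B =
  [3, -5]
  [-2, 0]

Apply the min-plus product entry-by-entry:
  C[0][0] = min over k of (A[0][0] + B[0][0] = 3 + 3 = 6, A[0][1] + B[1][0] = -3 + 6 = 3) = 3 (attained at k = 1)
  C[0][1] = min over k of (A[0][0] + B[0][1] = 3 + 9 = 12, A[0][1] + B[1][1] = -3 + -2 = -5) = -5 (attained at k = 1)
  C[1][0] = min over k of (A[1][0] + B[0][0] = -5 + 3 = -2, A[1][1] + B[1][0] = 2 + 6 = 8) = -2 (attained at k = 0)
  C[1][1] = min over k of (A[1][0] + B[0][1] = -5 + 9 = 4, A[1][1] + B[1][1] = 2 + -2 = 0) = 0 (attained at k = 1)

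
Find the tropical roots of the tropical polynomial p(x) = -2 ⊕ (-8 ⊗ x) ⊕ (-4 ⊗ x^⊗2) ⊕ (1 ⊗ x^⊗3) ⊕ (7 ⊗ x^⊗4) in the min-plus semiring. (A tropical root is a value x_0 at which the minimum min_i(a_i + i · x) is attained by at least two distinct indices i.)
Roots: {-6, -5, -4, 6}

Each tropical root is a break point of the lower envelope of the lines y = a_i + i · x (there are 5 lines, with slopes 0, 1, ..., 4). Only the lines that attain the minimum somewhere contribute to roots; other lines are dominated. Here the surviving (envelope) indices are i = 4, i = 3, i = 2, i = 1, i = 0.
Intersections between consecutive envelope lines give the roots: for adjacent envelope indices i < j the intersection is x = (a_i − a_j) / (j − i). Reading off the sorted break points: {-6, -5, -4, 6}.
Verification: at each break x_0, at least two indices attain the minimum of min_i(a_i + i · x_0).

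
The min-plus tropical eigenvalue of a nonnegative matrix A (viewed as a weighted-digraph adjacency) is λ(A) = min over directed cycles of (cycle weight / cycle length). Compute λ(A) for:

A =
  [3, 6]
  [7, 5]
λ(A) = 3

Enumerate directed cycles and compute their means (weight / length). Sample:
  cycle 0 → 0: weight = 3, length = 1, mean = 3/1 ≈ 3.000
  cycle 1 → 1: weight = 5, length = 1, mean = 5/1 ≈ 5.000
  cycle 0 → 1 → 0: weight = 13, length = 2, mean = 13/2 ≈ 6.500
  cycle 1 → 0 → 1: weight = 13, length = 2, mean = 13/2 ≈ 6.500
Minimum mean = 3.000, attained e.g. along the cycle 0 → 0 with weight 3 and length 1. So λ(A) = 3/1 = 3.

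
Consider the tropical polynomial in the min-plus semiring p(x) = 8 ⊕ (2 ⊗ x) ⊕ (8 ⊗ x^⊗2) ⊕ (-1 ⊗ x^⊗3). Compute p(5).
p(5) = 7

A tropical monomial a ⊗ x^⊗i evaluates to a + i · x. Evaluating each term at x = 5:
  Term 0 contributes 8 + 0 · 5 = 8
  Term 1 contributes 2 + 1 · 5 = 7
  Term 2 contributes 8 + 2 · 5 = 18
  Term 3 contributes -1 + 3 · 5 = 14
p(5) = ⊕ of these = min[8, 7, 18, 14] = 7.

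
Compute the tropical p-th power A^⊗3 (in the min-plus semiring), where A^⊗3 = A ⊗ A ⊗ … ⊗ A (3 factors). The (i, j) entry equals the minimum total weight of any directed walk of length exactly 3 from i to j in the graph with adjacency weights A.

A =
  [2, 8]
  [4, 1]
A^⊗3 =
  [6, 10]
  [6, 3]

Each entry (A^⊗3)_ij equals the minimum over all length-3 walks i = v_0 → v_1 → … → v_3 = j of Σ_t A[v_t][v_{t+1}]. For example, for (i, j) = (0, 1) we minimise over 4 possible intermediate vertex sequences; the minimum is 10, attained along the walk 0 → 1 → 1 → 1.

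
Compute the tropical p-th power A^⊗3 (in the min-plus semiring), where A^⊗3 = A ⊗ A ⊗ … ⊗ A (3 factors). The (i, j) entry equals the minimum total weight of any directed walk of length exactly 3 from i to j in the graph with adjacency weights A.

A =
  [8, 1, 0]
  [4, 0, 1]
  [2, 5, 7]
A^⊗3 =
  [4, 1, 2]
  [3, 0, 1]
  [4, 3, 4]

Each entry (A^⊗3)_ij equals the minimum over all length-3 walks i = v_0 → v_1 → … → v_3 = j of Σ_t A[v_t][v_{t+1}]. For example, for (i, j) = (0, 2) we minimise over 9 possible intermediate vertex sequences; the minimum is 2, attained along the walk 0 → 1 → 1 → 2.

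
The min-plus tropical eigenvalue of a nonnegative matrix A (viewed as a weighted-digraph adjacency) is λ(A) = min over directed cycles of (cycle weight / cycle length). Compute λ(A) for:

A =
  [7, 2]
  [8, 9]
λ(A) = 5

Enumerate directed cycles and compute their means (weight / length). Sample:
  cycle 0 → 0: weight = 7, length = 1, mean = 7/1 ≈ 7.000
  cycle 1 → 1: weight = 9, length = 1, mean = 9/1 ≈ 9.000
  cycle 0 → 1 → 0: weight = 10, length = 2, mean = 10/2 ≈ 5.000
  cycle 1 → 0 → 1: weight = 10, length = 2, mean = 10/2 ≈ 5.000
Minimum mean = 5.000, attained e.g. along the cycle 0 → 1 → 0 with weight 10 and length 2. So λ(A) = 10/2 = 5.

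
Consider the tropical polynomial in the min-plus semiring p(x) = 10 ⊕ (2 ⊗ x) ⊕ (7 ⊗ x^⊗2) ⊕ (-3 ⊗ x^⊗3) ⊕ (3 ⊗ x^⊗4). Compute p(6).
p(6) = 8

A tropical monomial a ⊗ x^⊗i evaluates to a + i · x. Evaluating each term at x = 6:
  Term 0 contributes 10 + 0 · 6 = 10
  Term 1 contributes 2 + 1 · 6 = 8
  Term 2 contributes 7 + 2 · 6 = 19
  Term 3 contributes -3 + 3 · 6 = 15
  Term 4 contributes 3 + 4 · 6 = 27
p(6) = ⊕ of these = min[10, 8, 19, 15, 27] = 8.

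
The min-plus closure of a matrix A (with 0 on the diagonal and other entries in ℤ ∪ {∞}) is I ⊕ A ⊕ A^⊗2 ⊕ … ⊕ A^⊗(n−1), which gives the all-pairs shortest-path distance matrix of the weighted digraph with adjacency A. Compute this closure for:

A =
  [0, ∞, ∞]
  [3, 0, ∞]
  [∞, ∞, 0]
Closure =
  [0, ∞, ∞]
  [3, 0, ∞]
  [∞, ∞, 0]

This is the Floyd-Warshall all-pairs shortest-path computation. For each intermediate vertex k = 0, 1, …, 2, update dist[i][j] ← min(dist[i][j], dist[i][k] + dist[k][j]). The final matrix gives, for each (i, j), the minimum total weight of any directed path from i to j (possibly empty when i = j).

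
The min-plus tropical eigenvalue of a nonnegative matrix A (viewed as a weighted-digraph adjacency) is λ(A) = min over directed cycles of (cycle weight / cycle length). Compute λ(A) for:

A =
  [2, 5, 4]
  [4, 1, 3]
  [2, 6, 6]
λ(A) = 1

Enumerate directed cycles and compute their means (weight / length). Sample:
  cycle 0 → 0: weight = 2, length = 1, mean = 2/1 ≈ 2.000
  cycle 1 → 1: weight = 1, length = 1, mean = 1/1 ≈ 1.000
  cycle 2 → 2: weight = 6, length = 1, mean = 6/1 ≈ 6.000
  cycle 0 → 1 → 0: weight = 9, length = 2, mean = 9/2 ≈ 4.500
  cycle 0 → 2 → 0: weight = 6, length = 2, mean = 6/2 ≈ 3.000
  cycle 1 → 0 → 1: weight = 9, length = 2, mean = 9/2 ≈ 4.500
Minimum mean = 1.000, attained e.g. along the cycle 1 → 1 with weight 1 and length 1. So λ(A) = 1/1 = 1.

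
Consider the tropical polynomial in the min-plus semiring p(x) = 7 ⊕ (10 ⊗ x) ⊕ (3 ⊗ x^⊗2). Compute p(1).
p(1) = 5

A tropical monomial a ⊗ x^⊗i evaluates to a + i · x. Evaluating each term at x = 1:
  Term 0 contributes 7 + 0 · 1 = 7
  Term 1 contributes 10 + 1 · 1 = 11
  Term 2 contributes 3 + 2 · 1 = 5
p(1) = ⊕ of these = min[7, 11, 5] = 5.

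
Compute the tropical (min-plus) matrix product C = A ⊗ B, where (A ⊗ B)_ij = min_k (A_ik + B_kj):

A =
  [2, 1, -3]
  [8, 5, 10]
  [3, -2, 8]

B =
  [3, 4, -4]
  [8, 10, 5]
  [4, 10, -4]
A ⊗ B =
  [1, 6, -7]
  [11, 12, 4]
  [6, 7, -1]

Apply the min-plus product entry-by-entry:
  C[0][0] = min over k of (A[0][0] + B[0][0] = 2 + 3 = 5, A[0][1] + B[1][0] = 1 + 8 = 9, A[0][2] + B[2][0] = -3 + 4 = 1) = 1 (attained at k = 2)
  C[0][1] = min over k of (A[0][0] + B[0][1] = 2 + 4 = 6, A[0][1] + B[1][1] = 1 + 10 = 11, A[0][2] + B[2][1] = -3 + 10 = 7) = 6 (attained at k = 0)
  C[0][2] = min over k of (A[0][0] + B[0][2] = 2 + -4 = -2, A[0][1] + B[1][2] = 1 + 5 = 6, A[0][2] + B[2][2] = -3 + -4 = -7) = -7 (attained at k = 2)
  C[1][0] = min over k of (A[1][0] + B[0][0] = 8 + 3 = 11, A[1][1] + B[1][0] = 5 + 8 = 13, A[1][2] + B[2][0] = 10 + 4 = 14) = 11 (attained at k = 0)
  C[1][1] = min over k of (A[1][0] + B[0][1] = 8 + 4 = 12, A[1][1] + B[1][1] = 5 + 10 = 15, A[1][2] + B[2][1] = 10 + 10 = 20) = 12 (attained at k = 0)
  C[1][2] = min over k of (A[1][0] + B[0][2] = 8 + -4 = 4, A[1][1] + B[1][2] = 5 + 5 = 10, A[1][2] + B[2][2] = 10 + -4 = 6) = 4 (attained at k = 0)
  C[2][0] = min over k of (A[2][0] + B[0][0] = 3 + 3 = 6, A[2][1] + B[1][0] = -2 + 8 = 6, A[2][2] + B[2][0] = 8 + 4 = 12) = 6 (attained at k = 0)
  C[2][1] = min over k of (A[2][0] + B[0][1] = 3 + 4 = 7, A[2][1] + B[1][1] = -2 + 10 = 8, A[2][2] + B[2][1] = 8 + 10 = 18) = 7 (attained at k = 0)
  C[2][2] = min over k of (A[2][0] + B[0][2] = 3 + -4 = -1, A[2][1] + B[1][2] = -2 + 5 = 3, A[2][2] + B[2][2] = 8 + -4 = 4) = -1 (attained at k = 0)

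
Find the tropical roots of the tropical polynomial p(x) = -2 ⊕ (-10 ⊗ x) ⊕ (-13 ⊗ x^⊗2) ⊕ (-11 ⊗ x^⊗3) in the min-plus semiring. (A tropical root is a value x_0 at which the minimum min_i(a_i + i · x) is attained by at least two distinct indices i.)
Roots: {-2, 3, 8}

Each tropical root is a break point of the lower envelope of the lines y = a_i + i · x (there are 4 lines, with slopes 0, 1, ..., 3). Only the lines that attain the minimum somewhere contribute to roots; other lines are dominated. Here the surviving (envelope) indices are i = 3, i = 2, i = 1, i = 0.
Intersections between consecutive envelope lines give the roots: for adjacent envelope indices i < j the intersection is x = (a_i − a_j) / (j − i). Reading off the sorted break points: {-2, 3, 8}.
Verification: at each break x_0, at least two indices attain the minimum of min_i(a_i + i · x_0).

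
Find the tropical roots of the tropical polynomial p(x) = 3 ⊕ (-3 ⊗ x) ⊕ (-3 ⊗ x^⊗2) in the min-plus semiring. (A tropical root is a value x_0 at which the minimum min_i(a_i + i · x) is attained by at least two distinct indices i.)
Roots: {0, 6}

Each tropical root is a break point of the lower envelope of the lines y = a_i + i · x (there are 3 lines, with slopes 0, 1, ..., 2). Only the lines that attain the minimum somewhere contribute to roots; other lines are dominated. Here the surviving (envelope) indices are i = 2, i = 1, i = 0.
Intersections between consecutive envelope lines give the roots: for adjacent envelope indices i < j the intersection is x = (a_i − a_j) / (j − i). Reading off the sorted break points: {0, 6}.
Verification: at each break x_0, at least two indices attain the minimum of min_i(a_i + i · x_0).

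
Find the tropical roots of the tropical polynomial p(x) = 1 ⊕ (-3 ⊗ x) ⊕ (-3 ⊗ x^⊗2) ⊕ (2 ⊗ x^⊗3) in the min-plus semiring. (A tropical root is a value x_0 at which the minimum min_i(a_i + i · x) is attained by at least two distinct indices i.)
Roots: {-5, 0, 4}

Each tropical root is a break point of the lower envelope of the lines y = a_i + i · x (there are 4 lines, with slopes 0, 1, ..., 3). Only the lines that attain the minimum somewhere contribute to roots; other lines are dominated. Here the surviving (envelope) indices are i = 3, i = 2, i = 1, i = 0.
Intersections between consecutive envelope lines give the roots: for adjacent envelope indices i < j the intersection is x = (a_i − a_j) / (j − i). Reading off the sorted break points: {-5, 0, 4}.
Verification: at each break x_0, at least two indices attain the minimum of min_i(a_i + i · x_0).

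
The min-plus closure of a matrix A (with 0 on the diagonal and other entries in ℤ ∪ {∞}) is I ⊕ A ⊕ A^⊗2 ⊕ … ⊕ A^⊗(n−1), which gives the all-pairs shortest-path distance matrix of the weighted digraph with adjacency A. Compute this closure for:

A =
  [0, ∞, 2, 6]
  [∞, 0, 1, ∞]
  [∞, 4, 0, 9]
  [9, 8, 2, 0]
Closure =
  [0, 6, 2, 6]
  [19, 0, 1, 10]
  [18, 4, 0, 9]
  [9, 6, 2, 0]

This is the Floyd-Warshall all-pairs shortest-path computation. For each intermediate vertex k = 0, 1, …, 3, update dist[i][j] ← min(dist[i][j], dist[i][k] + dist[k][j]). The final matrix gives, for each (i, j), the minimum total weight of any directed path from i to j (possibly empty when i = j).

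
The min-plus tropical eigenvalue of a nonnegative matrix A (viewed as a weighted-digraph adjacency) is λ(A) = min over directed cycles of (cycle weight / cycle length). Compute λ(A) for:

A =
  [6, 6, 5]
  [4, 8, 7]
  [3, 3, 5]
λ(A) = 4

Enumerate directed cycles and compute their means (weight / length). Sample:
  cycle 0 → 0: weight = 6, length = 1, mean = 6/1 ≈ 6.000
  cycle 1 → 1: weight = 8, length = 1, mean = 8/1 ≈ 8.000
  cycle 2 → 2: weight = 5, length = 1, mean = 5/1 ≈ 5.000
  cycle 0 → 1 → 0: weight = 10, length = 2, mean = 10/2 ≈ 5.000
  cycle 0 → 2 → 0: weight = 8, length = 2, mean = 8/2 ≈ 4.000
  cycle 1 → 0 → 1: weight = 10, length = 2, mean = 10/2 ≈ 5.000
Minimum mean = 4.000, attained e.g. along the cycle 0 → 2 → 0 with weight 8 and length 2. So λ(A) = 8/2 = 4.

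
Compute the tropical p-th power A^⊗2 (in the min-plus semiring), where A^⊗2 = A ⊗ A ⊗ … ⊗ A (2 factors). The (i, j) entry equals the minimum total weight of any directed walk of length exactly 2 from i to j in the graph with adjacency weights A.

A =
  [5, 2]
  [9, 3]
A^⊗2 =
  [10, 5]
  [12, 6]

Each entry (A^⊗2)_ij equals the minimum over all length-2 walks i = v_0 → v_1 → … → v_2 = j of Σ_t A[v_t][v_{t+1}]. For example, for (i, j) = (0, 1) we minimise over 2 possible intermediate vertex sequences; the minimum is 5, attained along the walk 0 → 1 → 1.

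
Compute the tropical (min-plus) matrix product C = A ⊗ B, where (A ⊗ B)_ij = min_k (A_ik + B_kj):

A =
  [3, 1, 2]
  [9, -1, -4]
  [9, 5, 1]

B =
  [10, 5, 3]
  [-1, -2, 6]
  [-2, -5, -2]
A ⊗ B =
  [0, -3, 0]
  [-6, -9, -6]
  [-1, -4, -1]

Apply the min-plus product entry-by-entry:
  C[0][0] = min over k of (A[0][0] + B[0][0] = 3 + 10 = 13, A[0][1] + B[1][0] = 1 + -1 = 0, A[0][2] + B[2][0] = 2 + -2 = 0) = 0 (attained at k = 1)
  C[0][1] = min over k of (A[0][0] + B[0][1] = 3 + 5 = 8, A[0][1] + B[1][1] = 1 + -2 = -1, A[0][2] + B[2][1] = 2 + -5 = -3) = -3 (attained at k = 2)
  C[0][2] = min over k of (A[0][0] + B[0][2] = 3 + 3 = 6, A[0][1] + B[1][2] = 1 + 6 = 7, A[0][2] + B[2][2] = 2 + -2 = 0) = 0 (attained at k = 2)
  C[1][0] = min over k of (A[1][0] + B[0][0] = 9 + 10 = 19, A[1][1] + B[1][0] = -1 + -1 = -2, A[1][2] + B[2][0] = -4 + -2 = -6) = -6 (attained at k = 2)
  C[1][1] = min over k of (A[1][0] + B[0][1] = 9 + 5 = 14, A[1][1] + B[1][1] = -1 + -2 = -3, A[1][2] + B[2][1] = -4 + -5 = -9) = -9 (attained at k = 2)
  C[1][2] = min over k of (A[1][0] + B[0][2] = 9 + 3 = 12, A[1][1] + B[1][2] = -1 + 6 = 5, A[1][2] + B[2][2] = -4 + -2 = -6) = -6 (attained at k = 2)
  C[2][0] = min over k of (A[2][0] + B[0][0] = 9 + 10 = 19, A[2][1] + B[1][0] = 5 + -1 = 4, A[2][2] + B[2][0] = 1 + -2 = -1) = -1 (attained at k = 2)
  C[2][1] = min over k of (A[2][0] + B[0][1] = 9 + 5 = 14, A[2][1] + B[1][1] = 5 + -2 = 3, A[2][2] + B[2][1] = 1 + -5 = -4) = -4 (attained at k = 2)
  C[2][2] = min over k of (A[2][0] + B[0][2] = 9 + 3 = 12, A[2][1] + B[1][2] = 5 + 6 = 11, A[2][2] + B[2][2] = 1 + -2 = -1) = -1 (attained at k = 2)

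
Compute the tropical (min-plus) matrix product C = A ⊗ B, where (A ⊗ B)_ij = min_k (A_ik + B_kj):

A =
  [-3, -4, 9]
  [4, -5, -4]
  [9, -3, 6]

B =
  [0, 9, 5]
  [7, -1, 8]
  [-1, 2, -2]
A ⊗ B =
  [-3, -5, 2]
  [-5, -6, -6]
  [4, -4, 4]

Apply the min-plus product entry-by-entry:
  C[0][0] = min over k of (A[0][0] + B[0][0] = -3 + 0 = -3, A[0][1] + B[1][0] = -4 + 7 = 3, A[0][2] + B[2][0] = 9 + -1 = 8) = -3 (attained at k = 0)
  C[0][1] = min over k of (A[0][0] + B[0][1] = -3 + 9 = 6, A[0][1] + B[1][1] = -4 + -1 = -5, A[0][2] + B[2][1] = 9 + 2 = 11) = -5 (attained at k = 1)
  C[0][2] = min over k of (A[0][0] + B[0][2] = -3 + 5 = 2, A[0][1] + B[1][2] = -4 + 8 = 4, A[0][2] + B[2][2] = 9 + -2 = 7) = 2 (attained at k = 0)
  C[1][0] = min over k of (A[1][0] + B[0][0] = 4 + 0 = 4, A[1][1] + B[1][0] = -5 + 7 = 2, A[1][2] + B[2][0] = -4 + -1 = -5) = -5 (attained at k = 2)
  C[1][1] = min over k of (A[1][0] + B[0][1] = 4 + 9 = 13, A[1][1] + B[1][1] = -5 + -1 = -6, A[1][2] + B[2][1] = -4 + 2 = -2) = -6 (attained at k = 1)
  C[1][2] = min over k of (A[1][0] + B[0][2] = 4 + 5 = 9, A[1][1] + B[1][2] = -5 + 8 = 3, A[1][2] + B[2][2] = -4 + -2 = -6) = -6 (attained at k = 2)
  C[2][0] = min over k of (A[2][0] + B[0][0] = 9 + 0 = 9, A[2][1] + B[1][0] = -3 + 7 = 4, A[2][2] + B[2][0] = 6 + -1 = 5) = 4 (attained at k = 1)
  C[2][1] = min over k of (A[2][0] + B[0][1] = 9 + 9 = 18, A[2][1] + B[1][1] = -3 + -1 = -4, A[2][2] + B[2][1] = 6 + 2 = 8) = -4 (attained at k = 1)
  C[2][2] = min over k of (A[2][0] + B[0][2] = 9 + 5 = 14, A[2][1] + B[1][2] = -3 + 8 = 5, A[2][2] + B[2][2] = 6 + -2 = 4) = 4 (attained at k = 2)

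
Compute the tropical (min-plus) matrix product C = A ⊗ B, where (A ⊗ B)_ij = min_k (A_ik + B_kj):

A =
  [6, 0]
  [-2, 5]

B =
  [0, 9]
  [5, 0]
A ⊗ B =
  [5, 0]
  [-2, 5]

Apply the min-plus product entry-by-entry:
  C[0][0] = min over k of (A[0][0] + B[0][0] = 6 + 0 = 6, A[0][1] + B[1][0] = 0 + 5 = 5) = 5 (attained at k = 1)
  C[0][1] = min over k of (A[0][0] + B[0][1] = 6 + 9 = 15, A[0][1] + B[1][1] = 0 + 0 = 0) = 0 (attained at k = 1)
  C[1][0] = min over k of (A[1][0] + B[0][0] = -2 + 0 = -2, A[1][1] + B[1][0] = 5 + 5 = 10) = -2 (attained at k = 0)
  C[1][1] = min over k of (A[1][0] + B[0][1] = -2 + 9 = 7, A[1][1] + B[1][1] = 5 + 0 = 5) = 5 (attained at k = 1)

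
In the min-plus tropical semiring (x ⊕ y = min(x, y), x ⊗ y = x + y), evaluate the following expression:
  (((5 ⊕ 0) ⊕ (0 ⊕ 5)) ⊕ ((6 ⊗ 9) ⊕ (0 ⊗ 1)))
(((5 ⊕ 0) ⊕ (0 ⊕ 5)) ⊕ ((6 ⊗ 9) ⊕ (0 ⊗ 1))) = 0

Expand innermost to outermost. Recall ⊕ takes the minimum of its arguments and ⊗ takes their sum. Working out the expression (((5 ⊕ 0) ⊕ (0 ⊕ 5)) ⊕ ((6 ⊗ 9) ⊕ (0 ⊗ 1))) gives 0.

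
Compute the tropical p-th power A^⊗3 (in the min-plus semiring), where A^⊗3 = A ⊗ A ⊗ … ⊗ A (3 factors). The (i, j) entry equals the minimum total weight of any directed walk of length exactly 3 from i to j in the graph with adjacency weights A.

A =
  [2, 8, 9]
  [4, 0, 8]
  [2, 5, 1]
A^⊗3 =
  [6, 8, 11]
  [4, 0, 8]
  [4, 5, 3]

Each entry (A^⊗3)_ij equals the minimum over all length-3 walks i = v_0 → v_1 → … → v_3 = j of Σ_t A[v_t][v_{t+1}]. For example, for (i, j) = (0, 2) we minimise over 9 possible intermediate vertex sequences; the minimum is 11, attained along the walk 0 → 2 → 2 → 2.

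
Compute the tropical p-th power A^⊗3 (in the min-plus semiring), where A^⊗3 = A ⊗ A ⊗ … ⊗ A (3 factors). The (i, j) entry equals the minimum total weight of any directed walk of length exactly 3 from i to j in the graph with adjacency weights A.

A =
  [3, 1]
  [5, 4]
A^⊗3 =
  [9, 7]
  [11, 9]

Each entry (A^⊗3)_ij equals the minimum over all length-3 walks i = v_0 → v_1 → … → v_3 = j of Σ_t A[v_t][v_{t+1}]. For example, for (i, j) = (0, 1) we minimise over 4 possible intermediate vertex sequences; the minimum is 7, attained along the walk 0 → 0 → 0 → 1.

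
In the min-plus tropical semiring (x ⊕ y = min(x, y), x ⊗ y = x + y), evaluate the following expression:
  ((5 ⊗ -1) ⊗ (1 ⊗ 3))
((5 ⊗ -1) ⊗ (1 ⊗ 3)) = 8

Expand innermost to outermost. Recall ⊕ takes the minimum of its arguments and ⊗ takes their sum. Working out the expression ((5 ⊗ -1) ⊗ (1 ⊗ 3)) gives 8.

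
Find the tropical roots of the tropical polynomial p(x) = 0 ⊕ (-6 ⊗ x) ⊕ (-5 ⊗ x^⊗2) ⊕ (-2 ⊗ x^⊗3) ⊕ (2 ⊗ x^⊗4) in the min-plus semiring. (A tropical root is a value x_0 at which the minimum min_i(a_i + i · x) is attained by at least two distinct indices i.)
Roots: {-4, -3, -1, 6}

Each tropical root is a break point of the lower envelope of the lines y = a_i + i · x (there are 5 lines, with slopes 0, 1, ..., 4). Only the lines that attain the minimum somewhere contribute to roots; other lines are dominated. Here the surviving (envelope) indices are i = 4, i = 3, i = 2, i = 1, i = 0.
Intersections between consecutive envelope lines give the roots: for adjacent envelope indices i < j the intersection is x = (a_i − a_j) / (j − i). Reading off the sorted break points: {-4, -3, -1, 6}.
Verification: at each break x_0, at least two indices attain the minimum of min_i(a_i + i · x_0).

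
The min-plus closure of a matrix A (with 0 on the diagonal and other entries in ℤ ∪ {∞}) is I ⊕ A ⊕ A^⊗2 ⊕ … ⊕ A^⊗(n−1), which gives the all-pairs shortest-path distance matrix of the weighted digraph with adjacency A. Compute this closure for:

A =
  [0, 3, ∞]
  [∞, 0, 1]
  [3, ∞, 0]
Closure =
  [0, 3, 4]
  [4, 0, 1]
  [3, 6, 0]

This is the Floyd-Warshall all-pairs shortest-path computation. For each intermediate vertex k = 0, 1, …, 2, update dist[i][j] ← min(dist[i][j], dist[i][k] + dist[k][j]). The final matrix gives, for each (i, j), the minimum total weight of any directed path from i to j (possibly empty when i = j).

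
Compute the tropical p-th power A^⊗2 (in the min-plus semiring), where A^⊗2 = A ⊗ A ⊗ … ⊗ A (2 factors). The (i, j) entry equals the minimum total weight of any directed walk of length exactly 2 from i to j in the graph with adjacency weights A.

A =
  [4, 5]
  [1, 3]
A^⊗2 =
  [6, 8]
  [4, 6]

Each entry (A^⊗2)_ij equals the minimum over all length-2 walks i = v_0 → v_1 → … → v_2 = j of Σ_t A[v_t][v_{t+1}]. For example, for (i, j) = (0, 1) we minimise over 2 possible intermediate vertex sequences; the minimum is 8, attained along the walk 0 → 1 → 1.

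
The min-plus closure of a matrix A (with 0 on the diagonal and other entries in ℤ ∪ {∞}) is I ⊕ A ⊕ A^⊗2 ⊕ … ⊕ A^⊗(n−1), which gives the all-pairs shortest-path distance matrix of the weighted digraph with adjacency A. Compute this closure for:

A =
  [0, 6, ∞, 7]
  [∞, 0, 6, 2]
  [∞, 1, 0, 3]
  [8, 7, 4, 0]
Closure =
  [0, 6, 11, 7]
  [10, 0, 6, 2]
  [11, 1, 0, 3]
  [8, 5, 4, 0]

This is the Floyd-Warshall all-pairs shortest-path computation. For each intermediate vertex k = 0, 1, …, 3, update dist[i][j] ← min(dist[i][j], dist[i][k] + dist[k][j]). The final matrix gives, for each (i, j), the minimum total weight of any directed path from i to j (possibly empty when i = j).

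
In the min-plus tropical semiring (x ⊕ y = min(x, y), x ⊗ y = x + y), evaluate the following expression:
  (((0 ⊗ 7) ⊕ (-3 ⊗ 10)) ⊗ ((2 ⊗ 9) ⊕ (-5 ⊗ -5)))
(((0 ⊗ 7) ⊕ (-3 ⊗ 10)) ⊗ ((2 ⊗ 9) ⊕ (-5 ⊗ -5))) = -3

Expand innermost to outermost. Recall ⊕ takes the minimum of its arguments and ⊗ takes their sum. Working out the expression (((0 ⊗ 7) ⊕ (-3 ⊗ 10)) ⊗ ((2 ⊗ 9) ⊕ (-5 ⊗ -5))) gives -3.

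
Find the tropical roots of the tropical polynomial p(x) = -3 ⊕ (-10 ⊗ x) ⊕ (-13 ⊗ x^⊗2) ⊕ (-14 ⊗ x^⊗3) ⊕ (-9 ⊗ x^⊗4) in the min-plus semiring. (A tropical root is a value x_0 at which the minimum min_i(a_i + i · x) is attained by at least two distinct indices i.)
Roots: {-5, 1, 3, 7}

Each tropical root is a break point of the lower envelope of the lines y = a_i + i · x (there are 5 lines, with slopes 0, 1, ..., 4). Only the lines that attain the minimum somewhere contribute to roots; other lines are dominated. Here the surviving (envelope) indices are i = 4, i = 3, i = 2, i = 1, i = 0.
Intersections between consecutive envelope lines give the roots: for adjacent envelope indices i < j the intersection is x = (a_i − a_j) / (j − i). Reading off the sorted break points: {-5, 1, 3, 7}.
Verification: at each break x_0, at least two indices attain the minimum of min_i(a_i + i · x_0).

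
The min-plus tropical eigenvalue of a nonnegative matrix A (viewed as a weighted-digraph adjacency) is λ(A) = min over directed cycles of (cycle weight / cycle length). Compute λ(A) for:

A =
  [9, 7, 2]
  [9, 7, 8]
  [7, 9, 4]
λ(A) = 4

Enumerate directed cycles and compute their means (weight / length). Sample:
  cycle 0 → 0: weight = 9, length = 1, mean = 9/1 ≈ 9.000
  cycle 1 → 1: weight = 7, length = 1, mean = 7/1 ≈ 7.000
  cycle 2 → 2: weight = 4, length = 1, mean = 4/1 ≈ 4.000
  cycle 0 → 1 → 0: weight = 16, length = 2, mean = 16/2 ≈ 8.000
  cycle 0 → 2 → 0: weight = 9, length = 2, mean = 9/2 ≈ 4.500
  cycle 1 → 0 → 1: weight = 16, length = 2, mean = 16/2 ≈ 8.000
Minimum mean = 4.000, attained e.g. along the cycle 2 → 2 with weight 4 and length 1. So λ(A) = 4/1 = 4.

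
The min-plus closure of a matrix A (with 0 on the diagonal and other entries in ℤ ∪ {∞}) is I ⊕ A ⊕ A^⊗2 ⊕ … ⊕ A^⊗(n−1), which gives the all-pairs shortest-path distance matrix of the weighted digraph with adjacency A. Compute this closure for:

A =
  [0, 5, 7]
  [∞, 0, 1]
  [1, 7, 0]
Closure =
  [0, 5, 6]
  [2, 0, 1]
  [1, 6, 0]

This is the Floyd-Warshall all-pairs shortest-path computation. For each intermediate vertex k = 0, 1, …, 2, update dist[i][j] ← min(dist[i][j], dist[i][k] + dist[k][j]). The final matrix gives, for each (i, j), the minimum total weight of any directed path from i to j (possibly empty when i = j).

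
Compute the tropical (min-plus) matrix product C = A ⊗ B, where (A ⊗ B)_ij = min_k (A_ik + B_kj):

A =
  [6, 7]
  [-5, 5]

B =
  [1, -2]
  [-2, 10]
A ⊗ B =
  [5, 4]
  [-4, -7]

Apply the min-plus product entry-by-entry:
  C[0][0] = min over k of (A[0][0] + B[0][0] = 6 + 1 = 7, A[0][1] + B[1][0] = 7 + -2 = 5) = 5 (attained at k = 1)
  C[0][1] = min over k of (A[0][0] + B[0][1] = 6 + -2 = 4, A[0][1] + B[1][1] = 7 + 10 = 17) = 4 (attained at k = 0)
  C[1][0] = min over k of (A[1][0] + B[0][0] = -5 + 1 = -4, A[1][1] + B[1][0] = 5 + -2 = 3) = -4 (attained at k = 0)
  C[1][1] = min over k of (A[1][0] + B[0][1] = -5 + -2 = -7, A[1][1] + B[1][1] = 5 + 10 = 15) = -7 (attained at k = 0)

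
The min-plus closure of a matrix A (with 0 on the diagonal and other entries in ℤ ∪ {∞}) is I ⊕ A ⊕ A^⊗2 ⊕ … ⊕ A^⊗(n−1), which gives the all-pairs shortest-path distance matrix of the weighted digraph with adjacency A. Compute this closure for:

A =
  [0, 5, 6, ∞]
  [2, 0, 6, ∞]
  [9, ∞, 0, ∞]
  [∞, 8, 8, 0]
Closure =
  [0, 5, 6, ∞]
  [2, 0, 6, ∞]
  [9, 14, 0, ∞]
  [10, 8, 8, 0]

This is the Floyd-Warshall all-pairs shortest-path computation. For each intermediate vertex k = 0, 1, …, 3, update dist[i][j] ← min(dist[i][j], dist[i][k] + dist[k][j]). The final matrix gives, for each (i, j), the minimum total weight of any directed path from i to j (possibly empty when i = j).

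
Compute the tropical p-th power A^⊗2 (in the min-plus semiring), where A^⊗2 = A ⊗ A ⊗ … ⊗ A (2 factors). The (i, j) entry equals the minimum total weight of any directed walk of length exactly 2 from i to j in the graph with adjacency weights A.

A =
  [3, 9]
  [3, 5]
A^⊗2 =
  [6, 12]
  [6, 10]

Each entry (A^⊗2)_ij equals the minimum over all length-2 walks i = v_0 → v_1 → … → v_2 = j of Σ_t A[v_t][v_{t+1}]. For example, for (i, j) = (0, 1) we minimise over 2 possible intermediate vertex sequences; the minimum is 12, attained along the walk 0 → 0 → 1.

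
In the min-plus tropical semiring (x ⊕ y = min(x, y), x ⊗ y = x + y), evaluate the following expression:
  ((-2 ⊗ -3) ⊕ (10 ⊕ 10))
((-2 ⊗ -3) ⊕ (10 ⊕ 10)) = -5

Expand innermost to outermost. Recall ⊕ takes the minimum of its arguments and ⊗ takes their sum. Working out the expression ((-2 ⊗ -3) ⊕ (10 ⊕ 10)) gives -5.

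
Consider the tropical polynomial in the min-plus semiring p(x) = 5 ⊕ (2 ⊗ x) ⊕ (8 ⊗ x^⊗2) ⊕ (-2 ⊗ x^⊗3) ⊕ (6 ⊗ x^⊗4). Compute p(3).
p(3) = 5

A tropical monomial a ⊗ x^⊗i evaluates to a + i · x. Evaluating each term at x = 3:
  Term 0 contributes 5 + 0 · 3 = 5
  Term 1 contributes 2 + 1 · 3 = 5
  Term 2 contributes 8 + 2 · 3 = 14
  Term 3 contributes -2 + 3 · 3 = 7
  Term 4 contributes 6 + 4 · 3 = 18
p(3) = ⊕ of these = min[5, 5, 14, 7, 18] = 5.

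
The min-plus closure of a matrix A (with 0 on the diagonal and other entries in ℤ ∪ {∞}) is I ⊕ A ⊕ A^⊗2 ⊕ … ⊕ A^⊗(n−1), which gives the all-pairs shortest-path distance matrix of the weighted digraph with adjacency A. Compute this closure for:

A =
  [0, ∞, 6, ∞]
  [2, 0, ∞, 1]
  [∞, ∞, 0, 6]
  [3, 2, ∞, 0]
Closure =
  [0, 14, 6, 12]
  [2, 0, 8, 1]
  [9, 8, 0, 6]
  [3, 2, 9, 0]

This is the Floyd-Warshall all-pairs shortest-path computation. For each intermediate vertex k = 0, 1, …, 3, update dist[i][j] ← min(dist[i][j], dist[i][k] + dist[k][j]). The final matrix gives, for each (i, j), the minimum total weight of any directed path from i to j (possibly empty when i = j).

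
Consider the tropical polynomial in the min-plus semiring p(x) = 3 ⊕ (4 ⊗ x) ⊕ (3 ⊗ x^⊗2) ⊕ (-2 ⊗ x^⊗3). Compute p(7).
p(7) = 3

A tropical monomial a ⊗ x^⊗i evaluates to a + i · x. Evaluating each term at x = 7:
  Term 0 contributes 3 + 0 · 7 = 3
  Term 1 contributes 4 + 1 · 7 = 11
  Term 2 contributes 3 + 2 · 7 = 17
  Term 3 contributes -2 + 3 · 7 = 19
p(7) = ⊕ of these = min[3, 11, 17, 19] = 3.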